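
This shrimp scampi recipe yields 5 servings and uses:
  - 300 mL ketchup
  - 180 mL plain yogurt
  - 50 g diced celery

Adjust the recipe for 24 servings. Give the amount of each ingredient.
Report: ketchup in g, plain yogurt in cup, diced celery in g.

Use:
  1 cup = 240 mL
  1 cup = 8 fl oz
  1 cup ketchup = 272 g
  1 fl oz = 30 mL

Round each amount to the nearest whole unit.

Scaling factor: 24/5 = 4.8.
ketchup: 300 mL × 24/5 ÷ 240 mL/cup × 272 g/cup = 1632 g
plain yogurt: 180 mL × 24/5 ÷ 240 mL/cup ≈ 4 cup
diced celery: 50 g × 24/5 = 240 g

ketchup: 1632 g; plain yogurt: 4 cup; diced celery: 240 g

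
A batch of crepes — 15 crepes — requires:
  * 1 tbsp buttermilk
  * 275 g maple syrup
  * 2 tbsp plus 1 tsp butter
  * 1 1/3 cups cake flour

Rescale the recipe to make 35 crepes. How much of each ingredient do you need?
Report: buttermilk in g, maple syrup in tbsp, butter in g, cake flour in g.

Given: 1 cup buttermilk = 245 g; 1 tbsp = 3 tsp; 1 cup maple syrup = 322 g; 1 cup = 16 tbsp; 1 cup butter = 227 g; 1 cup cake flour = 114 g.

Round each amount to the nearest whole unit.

buttermilk: 36 g; maple syrup: 32 tbsp; butter: 77 g; cake flour: 355 g

Scaling factor: 35/15 = 7/3.
buttermilk: 1 tbsp × 7/3 ÷ 16 tbsp/cup × 245 g/cup ≈ 36 g
maple syrup: 275 g × 7/3 ÷ 322 g/cup × 16 tbsp/cup ≈ 32 tbsp
butter: (2 tbsp + 1 tsp = 7/3 tbsp) × 7/3 ÷ 16 tbsp/cup × 227 g/cup ≈ 77 g
cake flour: 4/3 cup × 7/3 × 114 g/cup ≈ 355 g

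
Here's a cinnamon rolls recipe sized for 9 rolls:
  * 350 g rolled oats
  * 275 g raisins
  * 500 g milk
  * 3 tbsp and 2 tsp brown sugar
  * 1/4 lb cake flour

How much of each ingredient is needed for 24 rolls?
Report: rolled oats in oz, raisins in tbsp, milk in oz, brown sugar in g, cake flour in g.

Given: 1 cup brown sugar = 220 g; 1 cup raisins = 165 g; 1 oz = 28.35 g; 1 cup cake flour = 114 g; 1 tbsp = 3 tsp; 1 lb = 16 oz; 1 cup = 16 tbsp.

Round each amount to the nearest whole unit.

Scaling factor: 24/9 = 8/3.
rolled oats: 350 g × 8/3 ÷ 28.35 g/oz ≈ 33 oz
raisins: 275 g × 8/3 ÷ 165 g/cup × 16 tbsp/cup ≈ 71 tbsp
milk: 500 g × 8/3 ÷ 28.35 g/oz ≈ 47 oz
brown sugar: (3 tbsp + 2 tsp = 11/3 tbsp) × 8/3 ÷ 16 tbsp/cup × 220 g/cup ≈ 134 g
cake flour: 0.25 lb × 8/3 × 16 oz/lb × 28.35 g/oz ≈ 302 g

rolled oats: 33 oz; raisins: 71 tbsp; milk: 47 oz; brown sugar: 134 g; cake flour: 302 g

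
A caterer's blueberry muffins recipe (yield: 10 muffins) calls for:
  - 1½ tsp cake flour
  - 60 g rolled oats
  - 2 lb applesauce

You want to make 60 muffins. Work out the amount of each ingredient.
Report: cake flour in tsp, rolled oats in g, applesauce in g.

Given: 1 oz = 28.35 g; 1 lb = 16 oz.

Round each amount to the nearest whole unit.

Scaling factor: 60/10 = 6.
cake flour: 1.5 tsp × 6 = 9 tsp
rolled oats: 60 g × 6 = 360 g
applesauce: 2 lb × 6 × 16 oz/lb × 28.35 g/oz ≈ 5443 g

cake flour: 9 tsp; rolled oats: 360 g; applesauce: 5443 g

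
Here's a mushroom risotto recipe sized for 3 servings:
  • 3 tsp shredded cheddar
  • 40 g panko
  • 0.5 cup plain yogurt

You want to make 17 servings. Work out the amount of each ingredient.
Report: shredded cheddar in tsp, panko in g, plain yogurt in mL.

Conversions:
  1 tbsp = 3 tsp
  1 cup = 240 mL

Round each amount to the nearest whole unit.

shredded cheddar: 17 tsp; panko: 227 g; plain yogurt: 680 mL

Scaling factor: 17/3.
shredded cheddar: 3 tsp × 17/3 = 17 tsp
panko: 40 g × 17/3 ≈ 227 g
plain yogurt: 0.5 cup × 17/3 × 240 mL/cup = 680 mL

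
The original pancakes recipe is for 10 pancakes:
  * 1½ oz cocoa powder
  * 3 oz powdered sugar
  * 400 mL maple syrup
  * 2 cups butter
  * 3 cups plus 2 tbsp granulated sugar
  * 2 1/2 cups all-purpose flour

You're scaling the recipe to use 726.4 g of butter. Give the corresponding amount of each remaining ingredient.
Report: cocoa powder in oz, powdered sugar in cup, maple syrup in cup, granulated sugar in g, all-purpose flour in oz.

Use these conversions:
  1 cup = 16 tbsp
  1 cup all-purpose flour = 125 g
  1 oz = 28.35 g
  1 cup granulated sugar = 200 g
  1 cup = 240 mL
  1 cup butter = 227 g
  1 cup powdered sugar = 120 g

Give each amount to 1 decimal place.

The original recipe has 454 g of butter, so the scaling factor is 726.4 ÷ 454 = 8/5 = 1.6.
cocoa powder: 1.5 oz × 8/5 = 2.4 oz
powdered sugar: 3 oz × 8/5 × 28.35 g/oz ÷ 120 g/cup ≈ 1.1 cup
maple syrup: 400 mL × 8/5 ÷ 240 mL/cup ≈ 2.7 cup
granulated sugar: (3 cup + 2 tbsp = 3.125 cup) × 8/5 × 200 g/cup = 1000.0 g
all-purpose flour: 2.5 cup × 8/5 × 125 g/cup ÷ 28.35 g/oz ≈ 17.6 oz

cocoa powder: 2.4 oz; powdered sugar: 1.1 cup; maple syrup: 2.7 cup; granulated sugar: 1000.0 g; all-purpose flour: 17.6 oz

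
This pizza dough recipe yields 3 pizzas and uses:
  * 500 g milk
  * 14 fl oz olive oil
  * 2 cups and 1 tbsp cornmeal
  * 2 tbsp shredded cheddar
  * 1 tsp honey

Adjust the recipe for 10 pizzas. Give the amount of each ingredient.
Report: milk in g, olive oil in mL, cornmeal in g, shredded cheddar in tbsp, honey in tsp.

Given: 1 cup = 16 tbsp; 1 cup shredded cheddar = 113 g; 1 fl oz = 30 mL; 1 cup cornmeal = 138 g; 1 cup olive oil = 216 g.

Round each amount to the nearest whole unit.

Scaling factor: 10/3.
milk: 500 g × 10/3 ≈ 1667 g
olive oil: 14 fl oz × 10/3 × 30 mL/fl oz = 1400 mL
cornmeal: (2 cup + 1 tbsp = 2.0625 cup) × 10/3 × 138 g/cup ≈ 949 g
shredded cheddar: 2 tbsp × 10/3 ≈ 7 tbsp
honey: 1 tsp × 10/3 ≈ 3 tsp

milk: 1667 g; olive oil: 1400 mL; cornmeal: 949 g; shredded cheddar: 7 tbsp; honey: 3 tsp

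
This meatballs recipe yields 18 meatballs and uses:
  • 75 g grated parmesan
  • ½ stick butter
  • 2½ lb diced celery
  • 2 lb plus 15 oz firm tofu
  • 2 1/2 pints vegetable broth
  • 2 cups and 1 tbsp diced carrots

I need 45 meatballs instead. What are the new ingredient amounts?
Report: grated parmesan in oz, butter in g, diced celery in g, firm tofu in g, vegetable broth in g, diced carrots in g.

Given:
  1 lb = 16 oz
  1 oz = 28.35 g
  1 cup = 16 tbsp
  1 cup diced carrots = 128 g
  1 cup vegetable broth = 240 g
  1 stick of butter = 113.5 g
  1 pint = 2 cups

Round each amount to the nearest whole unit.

Scaling factor: 45/18 = 5/2 = 2.5.
grated parmesan: 75 g × 5/2 ÷ 28.35 g/oz ≈ 7 oz
butter: 0.5 stick × 5/2 × 113.5 g/stick ≈ 142 g
diced celery: 2.5 lb × 5/2 × 16 oz/lb × 28.35 g/oz = 2835 g
firm tofu: (2 lb + 15 oz = 2.9375 lb) × 5/2 × 16 oz/lb × 28.35 g/oz ≈ 3331 g
vegetable broth: 2.5 pint × 5/2 × 2 cup/pint × 240 g/cup = 3000 g
diced carrots: (2 cup + 1 tbsp = 2.0625 cup) × 5/2 × 128 g/cup = 660 g

grated parmesan: 7 oz; butter: 142 g; diced celery: 2835 g; firm tofu: 3331 g; vegetable broth: 3000 g; diced carrots: 660 g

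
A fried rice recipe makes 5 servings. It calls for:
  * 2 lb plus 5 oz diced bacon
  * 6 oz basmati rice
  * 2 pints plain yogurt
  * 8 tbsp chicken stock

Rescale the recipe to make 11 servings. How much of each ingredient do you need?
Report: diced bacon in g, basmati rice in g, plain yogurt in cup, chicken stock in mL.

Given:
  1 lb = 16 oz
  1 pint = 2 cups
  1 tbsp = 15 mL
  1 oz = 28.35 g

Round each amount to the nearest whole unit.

Scaling factor: 11/5 = 2.2.
diced bacon: (2 lb + 5 oz = 2.3125 lb) × 11/5 × 16 oz/lb × 28.35 g/oz ≈ 2308 g
basmati rice: 6 oz × 11/5 × 28.35 g/oz ≈ 374 g
plain yogurt: 2 pint × 11/5 × 2 cup/pint ≈ 9 cup
chicken stock: 8 tbsp × 11/5 × 15 mL/tbsp = 264 mL

diced bacon: 2308 g; basmati rice: 374 g; plain yogurt: 9 cup; chicken stock: 264 mL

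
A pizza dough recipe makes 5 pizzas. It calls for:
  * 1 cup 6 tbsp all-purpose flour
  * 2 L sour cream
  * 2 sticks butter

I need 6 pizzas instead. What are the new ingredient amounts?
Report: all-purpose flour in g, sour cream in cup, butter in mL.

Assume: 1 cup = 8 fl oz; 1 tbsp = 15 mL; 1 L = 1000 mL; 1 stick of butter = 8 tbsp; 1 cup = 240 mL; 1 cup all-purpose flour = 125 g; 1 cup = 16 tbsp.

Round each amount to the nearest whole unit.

all-purpose flour: 206 g; sour cream: 10 cup; butter: 288 mL

Scaling factor: 6/5 = 1.2.
all-purpose flour: (1 cup + 6 tbsp = 1.375 cup) × 6/5 × 125 g/cup ≈ 206 g
sour cream: 2 L × 6/5 × 1000 mL/L ÷ 240 mL/cup = 10 cup
butter: 2 stick × 6/5 × 8 tbsp/stick × 15 mL/tbsp = 288 mL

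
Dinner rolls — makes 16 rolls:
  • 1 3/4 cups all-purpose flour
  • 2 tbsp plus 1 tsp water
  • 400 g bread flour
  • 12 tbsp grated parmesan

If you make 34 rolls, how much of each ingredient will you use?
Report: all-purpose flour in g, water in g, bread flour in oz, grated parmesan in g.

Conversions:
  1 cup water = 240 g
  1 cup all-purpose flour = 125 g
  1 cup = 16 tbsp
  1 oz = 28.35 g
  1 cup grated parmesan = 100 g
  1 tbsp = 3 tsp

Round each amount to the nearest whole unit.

Scaling factor: 34/16 = 17/8 = 2.125.
all-purpose flour: 1.75 cup × 17/8 × 125 g/cup ≈ 465 g
water: (2 tbsp + 1 tsp = 7/3 tbsp) × 17/8 ÷ 16 tbsp/cup × 240 g/cup ≈ 74 g
bread flour: 400 g × 17/8 ÷ 28.35 g/oz ≈ 30 oz
grated parmesan: 12 tbsp × 17/8 ÷ 16 tbsp/cup × 100 g/cup ≈ 159 g

all-purpose flour: 465 g; water: 74 g; bread flour: 30 oz; grated parmesan: 159 g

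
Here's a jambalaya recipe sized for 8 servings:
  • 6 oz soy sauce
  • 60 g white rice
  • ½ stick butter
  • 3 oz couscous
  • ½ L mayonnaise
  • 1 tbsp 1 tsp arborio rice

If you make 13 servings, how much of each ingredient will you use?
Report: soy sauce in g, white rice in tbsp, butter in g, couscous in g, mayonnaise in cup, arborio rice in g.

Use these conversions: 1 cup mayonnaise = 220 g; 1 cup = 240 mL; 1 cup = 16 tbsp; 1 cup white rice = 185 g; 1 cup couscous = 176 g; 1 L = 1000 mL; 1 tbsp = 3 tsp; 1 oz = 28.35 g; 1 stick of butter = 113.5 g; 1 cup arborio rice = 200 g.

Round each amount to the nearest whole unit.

Scaling factor: 13/8 = 1.625.
soy sauce: 6 oz × 13/8 × 28.35 g/oz ≈ 276 g
white rice: 60 g × 13/8 ÷ 185 g/cup × 16 tbsp/cup ≈ 8 tbsp
butter: 0.5 stick × 13/8 × 113.5 g/stick ≈ 92 g
couscous: 3 oz × 13/8 × 28.35 g/oz ≈ 138 g
mayonnaise: 0.5 L × 13/8 × 1000 mL/L ÷ 240 mL/cup ≈ 3 cup
arborio rice: (1 tbsp + 1 tsp = 4/3 tbsp) × 13/8 ÷ 16 tbsp/cup × 200 g/cup ≈ 27 g

soy sauce: 276 g; white rice: 8 tbsp; butter: 92 g; couscous: 138 g; mayonnaise: 3 cup; arborio rice: 27 g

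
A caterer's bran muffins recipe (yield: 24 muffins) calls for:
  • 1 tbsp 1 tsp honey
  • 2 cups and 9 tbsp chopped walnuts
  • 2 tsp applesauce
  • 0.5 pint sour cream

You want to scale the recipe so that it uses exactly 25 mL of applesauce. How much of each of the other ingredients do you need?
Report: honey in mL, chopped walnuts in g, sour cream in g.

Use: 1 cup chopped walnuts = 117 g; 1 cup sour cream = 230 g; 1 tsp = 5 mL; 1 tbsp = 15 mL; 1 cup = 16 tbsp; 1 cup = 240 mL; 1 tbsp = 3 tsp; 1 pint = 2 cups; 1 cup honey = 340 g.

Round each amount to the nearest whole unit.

The original recipe has 10 mL of applesauce, so the scaling factor is 25 ÷ 10 = 5/2 = 2.5.
honey: (1 tbsp + 1 tsp = 4/3 tbsp) × 5/2 × 15 mL/tbsp = 50 mL
chopped walnuts: (2 cup + 9 tbsp = 2.5625 cup) × 5/2 × 117 g/cup ≈ 750 g
sour cream: 0.5 pint × 5/2 × 2 cup/pint × 230 g/cup = 575 g

honey: 50 mL; chopped walnuts: 750 g; sour cream: 575 g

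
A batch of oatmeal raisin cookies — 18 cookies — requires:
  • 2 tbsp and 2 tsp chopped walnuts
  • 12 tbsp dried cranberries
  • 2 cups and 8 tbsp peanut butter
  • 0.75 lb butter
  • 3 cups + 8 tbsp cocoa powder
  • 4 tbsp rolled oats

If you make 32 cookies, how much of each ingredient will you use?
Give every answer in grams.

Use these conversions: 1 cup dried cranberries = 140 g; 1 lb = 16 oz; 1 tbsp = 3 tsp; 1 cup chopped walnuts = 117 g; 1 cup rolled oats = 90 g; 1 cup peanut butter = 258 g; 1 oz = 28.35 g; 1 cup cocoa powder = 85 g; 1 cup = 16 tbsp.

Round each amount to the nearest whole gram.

Scaling factor: 32/18 = 16/9.
chopped walnuts: (2 tbsp + 2 tsp = 8/3 tbsp) × 16/9 ÷ 16 tbsp/cup × 117 g/cup ≈ 35 g
dried cranberries: 12 tbsp × 16/9 ÷ 16 tbsp/cup × 140 g/cup ≈ 187 g
peanut butter: (2 cup + 8 tbsp = 2.5 cup) × 16/9 × 258 g/cup ≈ 1147 g
butter: 0.75 lb × 16/9 × 16 oz/lb × 28.35 g/oz ≈ 605 g
cocoa powder: (3 cup + 8 tbsp = 3.5 cup) × 16/9 × 85 g/cup ≈ 529 g
rolled oats: 4 tbsp × 16/9 ÷ 16 tbsp/cup × 90 g/cup = 40 g

chopped walnuts: 35 g; dried cranberries: 187 g; peanut butter: 1147 g; butter: 605 g; cocoa powder: 529 g; rolled oats: 40 g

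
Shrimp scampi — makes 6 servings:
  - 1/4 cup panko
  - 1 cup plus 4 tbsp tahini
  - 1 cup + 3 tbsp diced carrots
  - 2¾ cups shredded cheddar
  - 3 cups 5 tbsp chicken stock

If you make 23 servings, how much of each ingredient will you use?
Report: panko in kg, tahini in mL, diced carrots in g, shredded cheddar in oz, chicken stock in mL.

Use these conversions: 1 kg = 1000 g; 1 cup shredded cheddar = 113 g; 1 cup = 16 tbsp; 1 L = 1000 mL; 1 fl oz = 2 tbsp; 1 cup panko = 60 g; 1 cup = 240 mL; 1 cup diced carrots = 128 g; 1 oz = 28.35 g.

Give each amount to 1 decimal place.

panko: 0.1 kg; tahini: 1150.0 mL; diced carrots: 582.7 g; shredded cheddar: 42.0 oz; chicken stock: 3047.5 mL

Scaling factor: 23/6.
panko: 0.25 cup × 23/6 × 60 g/cup ÷ 1000 g/kg ≈ 0.1 kg
tahini: (1 cup + 4 tbsp = 1.25 cup) × 23/6 × 240 mL/cup = 1150.0 mL
diced carrots: (1 cup + 3 tbsp = 1.1875 cup) × 23/6 × 128 g/cup ≈ 582.7 g
shredded cheddar: 2.75 cup × 23/6 × 113 g/cup ÷ 28.35 g/oz ≈ 42.0 oz
chicken stock: (3 cup + 5 tbsp = 3.3125 cup) × 23/6 × 240 mL/cup = 3047.5 mL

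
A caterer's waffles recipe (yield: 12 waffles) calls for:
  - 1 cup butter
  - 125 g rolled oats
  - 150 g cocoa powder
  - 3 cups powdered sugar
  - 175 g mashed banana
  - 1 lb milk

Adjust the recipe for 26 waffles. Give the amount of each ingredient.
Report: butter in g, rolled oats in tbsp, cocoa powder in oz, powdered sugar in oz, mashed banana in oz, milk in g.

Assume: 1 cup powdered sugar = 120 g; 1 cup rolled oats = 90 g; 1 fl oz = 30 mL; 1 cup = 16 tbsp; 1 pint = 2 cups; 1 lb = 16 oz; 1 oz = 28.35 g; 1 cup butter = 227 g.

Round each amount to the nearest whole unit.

butter: 492 g; rolled oats: 48 tbsp; cocoa powder: 11 oz; powdered sugar: 28 oz; mashed banana: 13 oz; milk: 983 g

Scaling factor: 26/12 = 13/6.
butter: 1 cup × 13/6 × 227 g/cup ≈ 492 g
rolled oats: 125 g × 13/6 ÷ 90 g/cup × 16 tbsp/cup ≈ 48 tbsp
cocoa powder: 150 g × 13/6 ÷ 28.35 g/oz ≈ 11 oz
powdered sugar: 3 cup × 13/6 × 120 g/cup ÷ 28.35 g/oz ≈ 28 oz
mashed banana: 175 g × 13/6 ÷ 28.35 g/oz ≈ 13 oz
milk: 1 lb × 13/6 × 16 oz/lb × 28.35 g/oz ≈ 983 g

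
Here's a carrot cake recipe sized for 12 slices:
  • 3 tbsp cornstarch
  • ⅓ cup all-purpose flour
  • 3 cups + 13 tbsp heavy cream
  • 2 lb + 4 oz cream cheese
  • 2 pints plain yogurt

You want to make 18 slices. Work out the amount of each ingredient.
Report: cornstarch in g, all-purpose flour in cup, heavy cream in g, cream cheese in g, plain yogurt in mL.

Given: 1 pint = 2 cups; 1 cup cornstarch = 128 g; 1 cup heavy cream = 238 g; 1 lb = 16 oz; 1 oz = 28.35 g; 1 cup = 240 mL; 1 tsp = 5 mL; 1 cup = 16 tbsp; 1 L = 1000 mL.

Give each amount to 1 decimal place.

Scaling factor: 18/12 = 3/2 = 1.5.
cornstarch: 3 tbsp × 3/2 ÷ 16 tbsp/cup × 128 g/cup = 36.0 g
all-purpose flour: 1/3 cup × 3/2 = 0.5 cup
heavy cream: (3 cup + 13 tbsp = 3.8125 cup) × 3/2 × 238 g/cup ≈ 1361.1 g
cream cheese: (2 lb + 4 oz = 2.25 lb) × 3/2 × 16 oz/lb × 28.35 g/oz = 1530.9 g
plain yogurt: 2 pint × 3/2 × 2 cup/pint × 240 mL/cup = 1440.0 mL

cornstarch: 36.0 g; all-purpose flour: 0.5 cup; heavy cream: 1361.1 g; cream cheese: 1530.9 g; plain yogurt: 1440.0 mL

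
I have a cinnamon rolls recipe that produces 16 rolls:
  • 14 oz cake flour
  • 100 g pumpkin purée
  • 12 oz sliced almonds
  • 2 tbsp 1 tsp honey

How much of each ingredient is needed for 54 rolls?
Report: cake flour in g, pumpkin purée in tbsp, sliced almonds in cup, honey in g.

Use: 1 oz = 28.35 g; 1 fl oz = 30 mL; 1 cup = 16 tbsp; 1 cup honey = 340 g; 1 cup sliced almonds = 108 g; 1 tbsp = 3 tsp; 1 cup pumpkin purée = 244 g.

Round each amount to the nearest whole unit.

Scaling factor: 54/16 = 27/8 = 3.375.
cake flour: 14 oz × 27/8 × 28.35 g/oz ≈ 1340 g
pumpkin purée: 100 g × 27/8 ÷ 244 g/cup × 16 tbsp/cup ≈ 22 tbsp
sliced almonds: 12 oz × 27/8 × 28.35 g/oz ÷ 108 g/cup ≈ 11 cup
honey: (2 tbsp + 1 tsp = 7/3 tbsp) × 27/8 ÷ 16 tbsp/cup × 340 g/cup ≈ 167 g

cake flour: 1340 g; pumpkin purée: 22 tbsp; sliced almonds: 11 cup; honey: 167 g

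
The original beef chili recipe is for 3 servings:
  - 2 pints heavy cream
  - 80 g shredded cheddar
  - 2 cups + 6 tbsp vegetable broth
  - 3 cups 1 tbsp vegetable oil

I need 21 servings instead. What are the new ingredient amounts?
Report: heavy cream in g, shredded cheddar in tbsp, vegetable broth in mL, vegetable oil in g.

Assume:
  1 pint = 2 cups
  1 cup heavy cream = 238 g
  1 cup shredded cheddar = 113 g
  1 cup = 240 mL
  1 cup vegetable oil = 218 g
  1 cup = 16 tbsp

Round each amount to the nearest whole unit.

Scaling factor: 21/3 = 7.
heavy cream: 2 pint × 7 × 2 cup/pint × 238 g/cup = 6664 g
shredded cheddar: 80 g × 7 ÷ 113 g/cup × 16 tbsp/cup ≈ 79 tbsp
vegetable broth: (2 cup + 6 tbsp = 2.375 cup) × 7 × 240 mL/cup = 3990 mL
vegetable oil: (3 cup + 1 tbsp = 3.0625 cup) × 7 × 218 g/cup ≈ 4673 g

heavy cream: 6664 g; shredded cheddar: 79 tbsp; vegetable broth: 3990 mL; vegetable oil: 4673 g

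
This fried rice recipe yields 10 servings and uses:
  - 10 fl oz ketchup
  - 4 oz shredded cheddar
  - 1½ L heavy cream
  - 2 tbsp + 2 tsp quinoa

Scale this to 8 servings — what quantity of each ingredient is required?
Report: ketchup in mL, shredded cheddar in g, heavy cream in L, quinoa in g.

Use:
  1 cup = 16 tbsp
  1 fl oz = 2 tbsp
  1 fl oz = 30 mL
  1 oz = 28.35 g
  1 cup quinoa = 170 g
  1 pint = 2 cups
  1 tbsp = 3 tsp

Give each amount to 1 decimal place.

ketchup: 240.0 mL; shredded cheddar: 90.7 g; heavy cream: 1.2 L; quinoa: 22.7 g

Scaling factor: 8/10 = 4/5 = 0.8.
ketchup: 10 fl oz × 4/5 × 30 mL/fl oz = 240.0 mL
shredded cheddar: 4 oz × 4/5 × 28.35 g/oz ≈ 90.7 g
heavy cream: 1.5 L × 4/5 = 1.2 L
quinoa: (2 tbsp + 2 tsp = 8/3 tbsp) × 4/5 ÷ 16 tbsp/cup × 170 g/cup ≈ 22.7 g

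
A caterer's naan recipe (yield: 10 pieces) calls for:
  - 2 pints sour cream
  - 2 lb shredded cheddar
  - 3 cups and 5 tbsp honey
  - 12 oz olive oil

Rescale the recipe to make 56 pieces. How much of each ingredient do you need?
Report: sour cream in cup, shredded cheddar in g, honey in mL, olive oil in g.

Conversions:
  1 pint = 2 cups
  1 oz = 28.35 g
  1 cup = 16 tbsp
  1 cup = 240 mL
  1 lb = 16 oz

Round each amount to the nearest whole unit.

Scaling factor: 56/10 = 28/5 = 5.6.
sour cream: 2 pint × 28/5 × 2 cup/pint ≈ 22 cup
shredded cheddar: 2 lb × 28/5 × 16 oz/lb × 28.35 g/oz ≈ 5080 g
honey: (3 cup + 5 tbsp = 3.3125 cup) × 28/5 × 240 mL/cup = 4452 mL
olive oil: 12 oz × 28/5 × 28.35 g/oz ≈ 1905 g

sour cream: 22 cup; shredded cheddar: 5080 g; honey: 4452 mL; olive oil: 1905 g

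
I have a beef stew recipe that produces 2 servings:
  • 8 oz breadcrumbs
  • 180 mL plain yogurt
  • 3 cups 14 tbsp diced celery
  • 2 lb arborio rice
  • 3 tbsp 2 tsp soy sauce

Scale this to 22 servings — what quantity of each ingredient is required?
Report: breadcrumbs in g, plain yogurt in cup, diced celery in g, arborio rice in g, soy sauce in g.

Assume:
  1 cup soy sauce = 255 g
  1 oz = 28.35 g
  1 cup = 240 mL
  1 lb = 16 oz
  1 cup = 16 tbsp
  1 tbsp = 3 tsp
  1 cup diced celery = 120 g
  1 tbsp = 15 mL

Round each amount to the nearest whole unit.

Scaling factor: 22/2 = 11.
breadcrumbs: 8 oz × 11 × 28.35 g/oz ≈ 2495 g
plain yogurt: 180 mL × 11 ÷ 240 mL/cup ≈ 8 cup
diced celery: (3 cup + 14 tbsp = 3.875 cup) × 11 × 120 g/cup = 5115 g
arborio rice: 2 lb × 11 × 16 oz/lb × 28.35 g/oz ≈ 9979 g
soy sauce: (3 tbsp + 2 tsp = 11/3 tbsp) × 11 ÷ 16 tbsp/cup × 255 g/cup ≈ 643 g

breadcrumbs: 2495 g; plain yogurt: 8 cup; diced celery: 5115 g; arborio rice: 9979 g; soy sauce: 643 g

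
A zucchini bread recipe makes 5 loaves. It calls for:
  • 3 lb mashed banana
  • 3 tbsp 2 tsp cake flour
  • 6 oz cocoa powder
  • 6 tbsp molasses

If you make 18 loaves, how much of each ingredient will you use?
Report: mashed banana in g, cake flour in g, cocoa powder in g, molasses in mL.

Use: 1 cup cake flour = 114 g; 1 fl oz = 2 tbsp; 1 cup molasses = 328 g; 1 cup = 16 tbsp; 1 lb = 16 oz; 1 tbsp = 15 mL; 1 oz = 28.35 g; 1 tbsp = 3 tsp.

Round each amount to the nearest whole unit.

Scaling factor: 18/5 = 3.6.
mashed banana: 3 lb × 18/5 × 16 oz/lb × 28.35 g/oz ≈ 4899 g
cake flour: (3 tbsp + 2 tsp = 11/3 tbsp) × 18/5 ÷ 16 tbsp/cup × 114 g/cup ≈ 94 g
cocoa powder: 6 oz × 18/5 × 28.35 g/oz ≈ 612 g
molasses: 6 tbsp × 18/5 × 15 mL/tbsp = 324 mL

mashed banana: 4899 g; cake flour: 94 g; cocoa powder: 612 g; molasses: 324 mL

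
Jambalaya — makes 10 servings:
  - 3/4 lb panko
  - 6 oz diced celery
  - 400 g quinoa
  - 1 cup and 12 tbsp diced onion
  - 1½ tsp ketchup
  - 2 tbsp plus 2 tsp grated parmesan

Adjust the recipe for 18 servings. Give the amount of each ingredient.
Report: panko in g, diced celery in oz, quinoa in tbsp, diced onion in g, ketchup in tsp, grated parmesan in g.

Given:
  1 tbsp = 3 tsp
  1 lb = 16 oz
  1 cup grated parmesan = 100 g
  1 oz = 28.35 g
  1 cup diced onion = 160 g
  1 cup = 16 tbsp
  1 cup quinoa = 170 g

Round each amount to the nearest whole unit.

panko: 612 g; diced celery: 11 oz; quinoa: 68 tbsp; diced onion: 504 g; ketchup: 3 tsp; grated parmesan: 30 g

Scaling factor: 18/10 = 9/5 = 1.8.
panko: 0.75 lb × 9/5 × 16 oz/lb × 28.35 g/oz ≈ 612 g
diced celery: 6 oz × 9/5 ≈ 11 oz
quinoa: 400 g × 9/5 ÷ 170 g/cup × 16 tbsp/cup ≈ 68 tbsp
diced onion: (1 cup + 12 tbsp = 1.75 cup) × 9/5 × 160 g/cup = 504 g
ketchup: 1.5 tsp × 9/5 ≈ 3 tsp
grated parmesan: (2 tbsp + 2 tsp = 8/3 tbsp) × 9/5 ÷ 16 tbsp/cup × 100 g/cup = 30 g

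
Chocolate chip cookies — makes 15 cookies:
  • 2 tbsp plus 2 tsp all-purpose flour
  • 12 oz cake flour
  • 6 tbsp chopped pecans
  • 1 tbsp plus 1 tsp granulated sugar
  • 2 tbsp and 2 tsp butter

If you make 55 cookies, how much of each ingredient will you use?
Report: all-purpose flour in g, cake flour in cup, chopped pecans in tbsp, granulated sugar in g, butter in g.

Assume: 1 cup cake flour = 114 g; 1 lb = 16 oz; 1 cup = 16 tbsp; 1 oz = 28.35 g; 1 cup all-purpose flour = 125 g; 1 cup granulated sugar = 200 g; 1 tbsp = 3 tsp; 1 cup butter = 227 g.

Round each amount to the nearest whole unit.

all-purpose flour: 76 g; cake flour: 11 cup; chopped pecans: 22 tbsp; granulated sugar: 61 g; butter: 139 g

Scaling factor: 55/15 = 11/3.
all-purpose flour: (2 tbsp + 2 tsp = 8/3 tbsp) × 11/3 ÷ 16 tbsp/cup × 125 g/cup ≈ 76 g
cake flour: 12 oz × 11/3 × 28.35 g/oz ÷ 114 g/cup ≈ 11 cup
chopped pecans: 6 tbsp × 11/3 = 22 tbsp
granulated sugar: (1 tbsp + 1 tsp = 4/3 tbsp) × 11/3 ÷ 16 tbsp/cup × 200 g/cup ≈ 61 g
butter: (2 tbsp + 2 tsp = 8/3 tbsp) × 11/3 ÷ 16 tbsp/cup × 227 g/cup ≈ 139 g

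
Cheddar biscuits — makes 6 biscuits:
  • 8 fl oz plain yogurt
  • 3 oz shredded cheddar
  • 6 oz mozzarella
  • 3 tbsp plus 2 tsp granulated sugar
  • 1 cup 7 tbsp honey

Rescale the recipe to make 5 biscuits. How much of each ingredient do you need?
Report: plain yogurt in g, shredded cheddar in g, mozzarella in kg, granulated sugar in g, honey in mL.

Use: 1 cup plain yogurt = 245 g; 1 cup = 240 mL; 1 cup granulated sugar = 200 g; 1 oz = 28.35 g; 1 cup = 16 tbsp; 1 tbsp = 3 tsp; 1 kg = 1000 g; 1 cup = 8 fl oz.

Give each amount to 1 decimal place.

plain yogurt: 204.2 g; shredded cheddar: 70.9 g; mozzarella: 0.1 kg; granulated sugar: 38.2 g; honey: 287.5 mL

Scaling factor: 5/6.
plain yogurt: 8 fl oz × 5/6 ÷ 8 fl oz/cup × 245 g/cup ≈ 204.2 g
shredded cheddar: 3 oz × 5/6 × 28.35 g/oz ≈ 70.9 g
mozzarella: 6 oz × 5/6 × 28.35 g/oz ÷ 1000 g/kg ≈ 0.1 kg
granulated sugar: (3 tbsp + 2 tsp = 11/3 tbsp) × 5/6 ÷ 16 tbsp/cup × 200 g/cup ≈ 38.2 g
honey: (1 cup + 7 tbsp = 1.4375 cup) × 5/6 × 240 mL/cup = 287.5 mL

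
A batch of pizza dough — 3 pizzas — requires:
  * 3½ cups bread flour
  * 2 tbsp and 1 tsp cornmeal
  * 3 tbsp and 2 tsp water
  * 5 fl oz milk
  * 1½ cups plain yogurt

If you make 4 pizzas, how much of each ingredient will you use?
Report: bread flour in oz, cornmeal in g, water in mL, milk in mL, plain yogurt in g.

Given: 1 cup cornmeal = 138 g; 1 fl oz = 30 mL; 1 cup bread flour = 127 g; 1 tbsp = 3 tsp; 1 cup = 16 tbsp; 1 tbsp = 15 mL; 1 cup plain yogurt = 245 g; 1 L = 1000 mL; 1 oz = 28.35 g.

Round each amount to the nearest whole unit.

bread flour: 21 oz; cornmeal: 27 g; water: 73 mL; milk: 200 mL; plain yogurt: 490 g

Scaling factor: 4/3.
bread flour: 3.5 cup × 4/3 × 127 g/cup ÷ 28.35 g/oz ≈ 21 oz
cornmeal: (2 tbsp + 1 tsp = 7/3 tbsp) × 4/3 ÷ 16 tbsp/cup × 138 g/cup ≈ 27 g
water: (3 tbsp + 2 tsp = 11/3 tbsp) × 4/3 × 15 mL/tbsp ≈ 73 mL
milk: 5 fl oz × 4/3 × 30 mL/fl oz = 200 mL
plain yogurt: 1.5 cup × 4/3 × 245 g/cup = 490 g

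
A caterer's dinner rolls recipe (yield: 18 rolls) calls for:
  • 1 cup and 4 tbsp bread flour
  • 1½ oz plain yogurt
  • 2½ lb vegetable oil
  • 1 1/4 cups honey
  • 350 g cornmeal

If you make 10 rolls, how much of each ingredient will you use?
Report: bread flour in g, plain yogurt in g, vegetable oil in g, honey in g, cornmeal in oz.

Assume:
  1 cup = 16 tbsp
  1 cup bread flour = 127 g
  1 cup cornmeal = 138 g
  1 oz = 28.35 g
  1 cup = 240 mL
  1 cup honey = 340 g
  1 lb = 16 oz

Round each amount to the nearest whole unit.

Scaling factor: 10/18 = 5/9.
bread flour: (1 cup + 4 tbsp = 1.25 cup) × 5/9 × 127 g/cup ≈ 88 g
plain yogurt: 1.5 oz × 5/9 × 28.35 g/oz ≈ 24 g
vegetable oil: 2.5 lb × 5/9 × 16 oz/lb × 28.35 g/oz = 630 g
honey: 1.25 cup × 5/9 × 340 g/cup ≈ 236 g
cornmeal: 350 g × 5/9 ÷ 28.35 g/oz ≈ 7 oz

bread flour: 88 g; plain yogurt: 24 g; vegetable oil: 630 g; honey: 236 g; cornmeal: 7 oz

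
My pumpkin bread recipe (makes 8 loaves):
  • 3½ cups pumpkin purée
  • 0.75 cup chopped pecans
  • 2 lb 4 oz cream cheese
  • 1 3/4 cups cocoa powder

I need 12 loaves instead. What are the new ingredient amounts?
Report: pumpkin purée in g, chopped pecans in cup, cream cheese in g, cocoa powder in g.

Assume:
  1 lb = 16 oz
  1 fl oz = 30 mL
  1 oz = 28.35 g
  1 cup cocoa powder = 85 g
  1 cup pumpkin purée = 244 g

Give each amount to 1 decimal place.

Scaling factor: 12/8 = 3/2 = 1.5.
pumpkin purée: 3.5 cup × 3/2 × 244 g/cup = 1281.0 g
chopped pecans: 0.75 cup × 3/2 ≈ 1.1 cup
cream cheese: (2 lb + 4 oz = 2.25 lb) × 3/2 × 16 oz/lb × 28.35 g/oz = 1530.9 g
cocoa powder: 1.75 cup × 3/2 × 85 g/cup ≈ 223.1 g

pumpkin purée: 1281.0 g; chopped pecans: 1.1 cup; cream cheese: 1530.9 g; cocoa powder: 223.1 g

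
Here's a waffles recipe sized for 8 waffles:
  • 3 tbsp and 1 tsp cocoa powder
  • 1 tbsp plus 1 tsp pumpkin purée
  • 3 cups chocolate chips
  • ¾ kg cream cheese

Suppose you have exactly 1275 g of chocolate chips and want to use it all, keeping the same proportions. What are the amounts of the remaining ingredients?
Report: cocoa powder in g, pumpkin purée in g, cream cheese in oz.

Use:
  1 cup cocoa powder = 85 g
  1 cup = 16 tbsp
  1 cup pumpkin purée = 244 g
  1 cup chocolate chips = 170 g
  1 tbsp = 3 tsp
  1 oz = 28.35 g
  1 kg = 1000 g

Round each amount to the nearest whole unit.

cocoa powder: 44 g; pumpkin purée: 51 g; cream cheese: 66 oz

The original recipe has 510 g of chocolate chips, so the scaling factor is 1275 ÷ 510 = 5/2 = 2.5.
cocoa powder: (3 tbsp + 1 tsp = 10/3 tbsp) × 5/2 ÷ 16 tbsp/cup × 85 g/cup ≈ 44 g
pumpkin purée: (1 tbsp + 1 tsp = 4/3 tbsp) × 5/2 ÷ 16 tbsp/cup × 244 g/cup ≈ 51 g
cream cheese: 0.75 kg × 5/2 × 1000 g/kg ÷ 28.35 g/oz ≈ 66 oz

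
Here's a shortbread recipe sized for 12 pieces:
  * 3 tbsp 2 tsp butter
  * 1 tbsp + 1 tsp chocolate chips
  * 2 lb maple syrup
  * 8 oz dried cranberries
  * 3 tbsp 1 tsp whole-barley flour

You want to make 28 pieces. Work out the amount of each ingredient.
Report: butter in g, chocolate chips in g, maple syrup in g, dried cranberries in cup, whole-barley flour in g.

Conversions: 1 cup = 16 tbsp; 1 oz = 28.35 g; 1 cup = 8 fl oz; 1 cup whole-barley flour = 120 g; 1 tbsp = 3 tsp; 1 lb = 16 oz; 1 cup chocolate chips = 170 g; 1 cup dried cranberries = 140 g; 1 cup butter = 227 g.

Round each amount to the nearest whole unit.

butter: 121 g; chocolate chips: 33 g; maple syrup: 2117 g; dried cranberries: 4 cup; whole-barley flour: 58 g

Scaling factor: 28/12 = 7/3.
butter: (3 tbsp + 2 tsp = 11/3 tbsp) × 7/3 ÷ 16 tbsp/cup × 227 g/cup ≈ 121 g
chocolate chips: (1 tbsp + 1 tsp = 4/3 tbsp) × 7/3 ÷ 16 tbsp/cup × 170 g/cup ≈ 33 g
maple syrup: 2 lb × 7/3 × 16 oz/lb × 28.35 g/oz ≈ 2117 g
dried cranberries: 8 oz × 7/3 × 28.35 g/oz ÷ 140 g/cup ≈ 4 cup
whole-barley flour: (3 tbsp + 1 tsp = 10/3 tbsp) × 7/3 ÷ 16 tbsp/cup × 120 g/cup ≈ 58 g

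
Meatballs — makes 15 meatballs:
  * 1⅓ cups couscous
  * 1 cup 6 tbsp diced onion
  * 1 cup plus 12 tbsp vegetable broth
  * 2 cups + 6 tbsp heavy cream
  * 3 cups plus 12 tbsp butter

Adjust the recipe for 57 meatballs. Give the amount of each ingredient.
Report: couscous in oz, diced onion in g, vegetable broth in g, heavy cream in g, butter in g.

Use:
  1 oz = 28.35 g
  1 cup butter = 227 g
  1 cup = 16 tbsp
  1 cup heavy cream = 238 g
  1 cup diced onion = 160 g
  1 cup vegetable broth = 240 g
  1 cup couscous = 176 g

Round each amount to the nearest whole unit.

Scaling factor: 57/15 = 19/5 = 3.8.
couscous: 4/3 cup × 19/5 × 176 g/cup ÷ 28.35 g/oz ≈ 31 oz
diced onion: (1 cup + 6 tbsp = 1.375 cup) × 19/5 × 160 g/cup = 836 g
vegetable broth: (1 cup + 12 tbsp = 1.75 cup) × 19/5 × 240 g/cup = 1596 g
heavy cream: (2 cup + 6 tbsp = 2.375 cup) × 19/5 × 238 g/cup ≈ 2148 g
butter: (3 cup + 12 tbsp = 3.75 cup) × 19/5 × 227 g/cup ≈ 3235 g

couscous: 31 oz; diced onion: 836 g; vegetable broth: 1596 g; heavy cream: 2148 g; butter: 3235 g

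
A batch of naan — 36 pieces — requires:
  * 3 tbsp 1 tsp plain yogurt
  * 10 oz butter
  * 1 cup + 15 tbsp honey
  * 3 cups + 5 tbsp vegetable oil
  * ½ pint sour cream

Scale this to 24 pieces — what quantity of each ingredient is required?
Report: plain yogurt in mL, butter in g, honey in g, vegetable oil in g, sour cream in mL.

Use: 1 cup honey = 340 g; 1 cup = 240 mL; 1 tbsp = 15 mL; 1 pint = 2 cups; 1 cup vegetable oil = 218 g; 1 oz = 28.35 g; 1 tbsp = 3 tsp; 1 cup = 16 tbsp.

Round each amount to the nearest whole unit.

Scaling factor: 24/36 = 2/3.
plain yogurt: (3 tbsp + 1 tsp = 10/3 tbsp) × 2/3 × 15 mL/tbsp ≈ 33 mL
butter: 10 oz × 2/3 × 28.35 g/oz = 189 g
honey: (1 cup + 15 tbsp = 1.9375 cup) × 2/3 × 340 g/cup ≈ 439 g
vegetable oil: (3 cup + 5 tbsp = 3.3125 cup) × 2/3 × 218 g/cup ≈ 481 g
sour cream: 0.5 pint × 2/3 × 2 cup/pint × 240 mL/cup = 160 mL

plain yogurt: 33 mL; butter: 189 g; honey: 439 g; vegetable oil: 481 g; sour cream: 160 mL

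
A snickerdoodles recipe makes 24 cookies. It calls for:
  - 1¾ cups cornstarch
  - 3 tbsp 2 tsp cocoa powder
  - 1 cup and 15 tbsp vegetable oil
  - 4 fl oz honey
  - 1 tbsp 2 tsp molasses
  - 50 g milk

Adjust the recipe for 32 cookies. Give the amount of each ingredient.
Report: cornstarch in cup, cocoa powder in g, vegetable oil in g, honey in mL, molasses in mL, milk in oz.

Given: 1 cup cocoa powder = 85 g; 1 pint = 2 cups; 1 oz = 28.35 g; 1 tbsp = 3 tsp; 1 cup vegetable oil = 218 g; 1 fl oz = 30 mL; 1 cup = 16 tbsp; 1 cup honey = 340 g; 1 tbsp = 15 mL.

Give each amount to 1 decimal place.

cornstarch: 2.3 cup; cocoa powder: 26.0 g; vegetable oil: 563.2 g; honey: 160.0 mL; molasses: 33.3 mL; milk: 2.4 oz

Scaling factor: 32/24 = 4/3.
cornstarch: 1.75 cup × 4/3 ≈ 2.3 cup
cocoa powder: (3 tbsp + 2 tsp = 11/3 tbsp) × 4/3 ÷ 16 tbsp/cup × 85 g/cup ≈ 26.0 g
vegetable oil: (1 cup + 15 tbsp = 1.9375 cup) × 4/3 × 218 g/cup ≈ 563.2 g
honey: 4 fl oz × 4/3 × 30 mL/fl oz = 160.0 mL
molasses: (1 tbsp + 2 tsp = 5/3 tbsp) × 4/3 × 15 mL/tbsp ≈ 33.3 mL
milk: 50 g × 4/3 ÷ 28.35 g/oz ≈ 2.4 oz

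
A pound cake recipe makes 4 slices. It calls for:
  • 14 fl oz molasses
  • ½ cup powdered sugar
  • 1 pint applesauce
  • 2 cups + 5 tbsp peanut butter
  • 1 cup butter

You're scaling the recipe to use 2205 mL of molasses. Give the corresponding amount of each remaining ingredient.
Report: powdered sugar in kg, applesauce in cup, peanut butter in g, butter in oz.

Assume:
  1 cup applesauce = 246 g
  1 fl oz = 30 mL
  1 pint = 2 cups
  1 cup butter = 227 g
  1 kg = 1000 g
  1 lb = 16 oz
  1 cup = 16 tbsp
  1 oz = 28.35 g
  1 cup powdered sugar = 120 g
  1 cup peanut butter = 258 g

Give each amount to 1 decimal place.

The original recipe has 420 mL of molasses, so the scaling factor is 2205 ÷ 420 = 21/4 = 5.25.
powdered sugar: 0.5 cup × 21/4 × 120 g/cup ÷ 1000 g/kg ≈ 0.3 kg
applesauce: 1 pint × 21/4 × 2 cup/pint = 10.5 cup
peanut butter: (2 cup + 5 tbsp = 2.3125 cup) × 21/4 × 258 g/cup ≈ 3132.3 g
butter: 1 cup × 21/4 × 227 g/cup ÷ 28.35 g/oz ≈ 42.0 oz

powdered sugar: 0.3 kg; applesauce: 10.5 cup; peanut butter: 3132.3 g; butter: 42.0 oz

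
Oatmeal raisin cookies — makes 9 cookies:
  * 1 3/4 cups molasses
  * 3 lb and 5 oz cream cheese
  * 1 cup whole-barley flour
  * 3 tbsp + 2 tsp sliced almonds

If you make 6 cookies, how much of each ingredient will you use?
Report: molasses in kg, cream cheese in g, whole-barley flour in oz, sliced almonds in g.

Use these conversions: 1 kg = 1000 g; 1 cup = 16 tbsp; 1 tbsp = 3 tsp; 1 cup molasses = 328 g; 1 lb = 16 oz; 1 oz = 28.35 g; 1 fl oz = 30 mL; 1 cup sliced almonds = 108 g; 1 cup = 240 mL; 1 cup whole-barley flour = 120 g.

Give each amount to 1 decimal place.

Scaling factor: 6/9 = 2/3.
molasses: 1.75 cup × 2/3 × 328 g/cup ÷ 1000 g/kg ≈ 0.4 kg
cream cheese: (3 lb + 5 oz = 3.3125 lb) × 2/3 × 16 oz/lb × 28.35 g/oz = 1001.7 g
whole-barley flour: 1 cup × 2/3 × 120 g/cup ÷ 28.35 g/oz ≈ 2.8 oz
sliced almonds: (3 tbsp + 2 tsp = 11/3 tbsp) × 2/3 ÷ 16 tbsp/cup × 108 g/cup = 16.5 g

molasses: 0.4 kg; cream cheese: 1001.7 g; whole-barley flour: 2.8 oz; sliced almonds: 16.5 g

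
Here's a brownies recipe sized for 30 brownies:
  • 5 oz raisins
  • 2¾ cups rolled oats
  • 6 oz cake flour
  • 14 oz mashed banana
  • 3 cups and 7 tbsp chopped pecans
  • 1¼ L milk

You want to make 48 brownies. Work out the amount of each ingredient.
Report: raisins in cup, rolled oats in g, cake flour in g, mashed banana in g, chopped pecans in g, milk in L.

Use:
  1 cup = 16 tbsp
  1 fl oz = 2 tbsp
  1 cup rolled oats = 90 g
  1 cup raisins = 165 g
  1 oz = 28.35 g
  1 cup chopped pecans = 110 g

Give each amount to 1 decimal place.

raisins: 1.4 cup; rolled oats: 396.0 g; cake flour: 272.2 g; mashed banana: 635.0 g; chopped pecans: 605.0 g; milk: 2.0 L

Scaling factor: 48/30 = 8/5 = 1.6.
raisins: 5 oz × 8/5 × 28.35 g/oz ÷ 165 g/cup ≈ 1.4 cup
rolled oats: 2.75 cup × 8/5 × 90 g/cup = 396.0 g
cake flour: 6 oz × 8/5 × 28.35 g/oz ≈ 272.2 g
mashed banana: 14 oz × 8/5 × 28.35 g/oz ≈ 635.0 g
chopped pecans: (3 cup + 7 tbsp = 3.4375 cup) × 8/5 × 110 g/cup = 605.0 g
milk: 1.25 L × 8/5 = 2.0 L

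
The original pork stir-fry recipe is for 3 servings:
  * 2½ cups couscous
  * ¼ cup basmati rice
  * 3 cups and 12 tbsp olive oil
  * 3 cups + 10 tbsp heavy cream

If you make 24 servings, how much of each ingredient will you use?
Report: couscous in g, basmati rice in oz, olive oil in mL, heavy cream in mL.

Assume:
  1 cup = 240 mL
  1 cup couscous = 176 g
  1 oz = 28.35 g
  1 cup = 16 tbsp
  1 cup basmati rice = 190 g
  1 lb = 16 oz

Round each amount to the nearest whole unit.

couscous: 3520 g; basmati rice: 13 oz; olive oil: 7200 mL; heavy cream: 6960 mL

Scaling factor: 24/3 = 8.
couscous: 2.5 cup × 8 × 176 g/cup = 3520 g
basmati rice: 0.25 cup × 8 × 190 g/cup ÷ 28.35 g/oz ≈ 13 oz
olive oil: (3 cup + 12 tbsp = 3.75 cup) × 8 × 240 mL/cup = 7200 mL
heavy cream: (3 cup + 10 tbsp = 3.625 cup) × 8 × 240 mL/cup = 6960 mL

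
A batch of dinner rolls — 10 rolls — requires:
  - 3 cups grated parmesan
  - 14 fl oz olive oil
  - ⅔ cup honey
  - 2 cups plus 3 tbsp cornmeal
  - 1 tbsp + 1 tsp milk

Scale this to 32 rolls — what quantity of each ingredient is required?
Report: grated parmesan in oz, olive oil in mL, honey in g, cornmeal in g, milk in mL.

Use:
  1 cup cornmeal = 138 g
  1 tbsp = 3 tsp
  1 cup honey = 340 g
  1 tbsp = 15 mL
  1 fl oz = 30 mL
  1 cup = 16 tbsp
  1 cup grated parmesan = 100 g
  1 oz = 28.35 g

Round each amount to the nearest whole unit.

Scaling factor: 32/10 = 16/5 = 3.2.
grated parmesan: 3 cup × 16/5 × 100 g/cup ÷ 28.35 g/oz ≈ 34 oz
olive oil: 14 fl oz × 16/5 × 30 mL/fl oz = 1344 mL
honey: 2/3 cup × 16/5 × 340 g/cup ≈ 725 g
cornmeal: (2 cup + 3 tbsp = 2.1875 cup) × 16/5 × 138 g/cup = 966 g
milk: (1 tbsp + 1 tsp = 4/3 tbsp) × 16/5 × 15 mL/tbsp = 64 mL

grated parmesan: 34 oz; olive oil: 1344 mL; honey: 725 g; cornmeal: 966 g; milk: 64 mL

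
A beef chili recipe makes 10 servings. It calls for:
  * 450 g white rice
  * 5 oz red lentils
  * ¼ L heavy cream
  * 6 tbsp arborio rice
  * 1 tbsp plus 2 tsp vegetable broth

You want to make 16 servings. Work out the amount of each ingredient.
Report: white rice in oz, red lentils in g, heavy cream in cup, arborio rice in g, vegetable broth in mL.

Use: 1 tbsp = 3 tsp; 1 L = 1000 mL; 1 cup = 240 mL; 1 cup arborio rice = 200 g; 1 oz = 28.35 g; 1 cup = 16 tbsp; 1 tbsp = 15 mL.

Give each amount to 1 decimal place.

white rice: 25.4 oz; red lentils: 226.8 g; heavy cream: 1.7 cup; arborio rice: 120.0 g; vegetable broth: 40.0 mL

Scaling factor: 16/10 = 8/5 = 1.6.
white rice: 450 g × 8/5 ÷ 28.35 g/oz ≈ 25.4 oz
red lentils: 5 oz × 8/5 × 28.35 g/oz = 226.8 g
heavy cream: 0.25 L × 8/5 × 1000 mL/L ÷ 240 mL/cup ≈ 1.7 cup
arborio rice: 6 tbsp × 8/5 ÷ 16 tbsp/cup × 200 g/cup = 120.0 g
vegetable broth: (1 tbsp + 2 tsp = 5/3 tbsp) × 8/5 × 15 mL/tbsp = 40.0 mL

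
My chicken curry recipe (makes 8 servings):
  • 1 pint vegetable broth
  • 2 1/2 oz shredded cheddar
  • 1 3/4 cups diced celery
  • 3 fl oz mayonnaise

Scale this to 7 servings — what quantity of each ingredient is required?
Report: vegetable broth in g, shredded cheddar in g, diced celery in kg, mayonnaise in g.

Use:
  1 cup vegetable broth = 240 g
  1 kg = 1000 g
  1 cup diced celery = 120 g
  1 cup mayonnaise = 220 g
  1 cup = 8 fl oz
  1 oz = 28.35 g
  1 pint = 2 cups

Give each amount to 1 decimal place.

vegetable broth: 420.0 g; shredded cheddar: 62.0 g; diced celery: 0.2 kg; mayonnaise: 72.2 g

Scaling factor: 7/8 = 0.875.
vegetable broth: 1 pint × 7/8 × 2 cup/pint × 240 g/cup = 420.0 g
shredded cheddar: 2.5 oz × 7/8 × 28.35 g/oz ≈ 62.0 g
diced celery: 1.75 cup × 7/8 × 120 g/cup ÷ 1000 g/kg ≈ 0.2 kg
mayonnaise: 3 fl oz × 7/8 ÷ 8 fl oz/cup × 220 g/cup ≈ 72.2 g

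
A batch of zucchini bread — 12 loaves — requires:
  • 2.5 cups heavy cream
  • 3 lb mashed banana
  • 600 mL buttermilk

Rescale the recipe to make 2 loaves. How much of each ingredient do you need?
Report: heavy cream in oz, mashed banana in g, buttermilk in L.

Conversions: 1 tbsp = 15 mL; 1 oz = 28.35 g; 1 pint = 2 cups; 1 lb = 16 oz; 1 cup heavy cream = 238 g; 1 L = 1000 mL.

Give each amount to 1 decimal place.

Scaling factor: 2/12 = 1/6.
heavy cream: 2.5 cup × 1/6 × 238 g/cup ÷ 28.35 g/oz ≈ 3.5 oz
mashed banana: 3 lb × 1/6 × 16 oz/lb × 28.35 g/oz = 226.8 g
buttermilk: 600 mL × 1/6 ÷ 1000 mL/L = 0.1 L

heavy cream: 3.5 oz; mashed banana: 226.8 g; buttermilk: 0.1 L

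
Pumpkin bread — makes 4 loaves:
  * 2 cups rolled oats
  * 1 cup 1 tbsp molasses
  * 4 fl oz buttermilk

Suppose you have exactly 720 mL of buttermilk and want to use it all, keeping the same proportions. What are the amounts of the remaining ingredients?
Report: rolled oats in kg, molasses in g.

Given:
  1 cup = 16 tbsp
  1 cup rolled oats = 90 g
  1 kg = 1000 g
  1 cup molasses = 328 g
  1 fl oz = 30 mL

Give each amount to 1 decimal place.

rolled oats: 1.1 kg; molasses: 2091.0 g

The original recipe has 120 mL of buttermilk, so the scaling factor is 720 ÷ 120 = 6.
rolled oats: 2 cup × 6 × 90 g/cup ÷ 1000 g/kg ≈ 1.1 kg
molasses: (1 cup + 1 tbsp = 1.0625 cup) × 6 × 328 g/cup = 2091.0 g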